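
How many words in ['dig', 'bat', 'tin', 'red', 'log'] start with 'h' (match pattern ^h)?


Pattern ^h anchors to start of word. Check which words begin with 'h':
  'dig' -> no
  'bat' -> no
  'tin' -> no
  'red' -> no
  'log' -> no
Matching words: []
Count: 0

0


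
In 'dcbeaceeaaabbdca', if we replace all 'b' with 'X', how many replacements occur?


re.sub('b', 'X', text) replaces every occurrence of 'b' with 'X'.
Text: 'dcbeaceeaaabbdca'
Scanning for 'b':
  pos 2: 'b' -> replacement #1
  pos 11: 'b' -> replacement #2
  pos 12: 'b' -> replacement #3
Total replacements: 3

3


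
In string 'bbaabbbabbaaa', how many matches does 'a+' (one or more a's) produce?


Pattern 'a+' matches one or more consecutive a's.
String: 'bbaabbbabbaaa'
Scanning for runs of a:
  Match 1: 'aa' (length 2)
  Match 2: 'a' (length 1)
  Match 3: 'aaa' (length 3)
Total matches: 3

3


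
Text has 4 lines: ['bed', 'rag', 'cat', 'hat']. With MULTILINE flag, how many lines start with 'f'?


With MULTILINE flag, ^ matches the start of each line.
Lines: ['bed', 'rag', 'cat', 'hat']
Checking which lines start with 'f':
  Line 1: 'bed' -> no
  Line 2: 'rag' -> no
  Line 3: 'cat' -> no
  Line 4: 'hat' -> no
Matching lines: []
Count: 0

0


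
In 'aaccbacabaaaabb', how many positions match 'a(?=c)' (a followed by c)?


Lookahead 'a(?=c)' matches 'a' only when followed by 'c'.
String: 'aaccbacabaaaabb'
Checking each position where char is 'a':
  pos 0: 'a' -> no (next='a')
  pos 1: 'a' -> MATCH (next='c')
  pos 5: 'a' -> MATCH (next='c')
  pos 7: 'a' -> no (next='b')
  pos 9: 'a' -> no (next='a')
  pos 10: 'a' -> no (next='a')
  pos 11: 'a' -> no (next='a')
  pos 12: 'a' -> no (next='b')
Matching positions: [1, 5]
Count: 2

2


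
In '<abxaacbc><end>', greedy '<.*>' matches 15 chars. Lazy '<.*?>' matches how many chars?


Greedy '<.*>' tries to match as MUCH as possible.
Lazy '<.*?>' tries to match as LITTLE as possible.

String: '<abxaacbc><end>'
Greedy '<.*>' starts at first '<' and extends to the LAST '>': '<abxaacbc><end>' (15 chars)
Lazy '<.*?>' starts at first '<' and stops at the FIRST '>': '<abxaacbc>' (10 chars)

10


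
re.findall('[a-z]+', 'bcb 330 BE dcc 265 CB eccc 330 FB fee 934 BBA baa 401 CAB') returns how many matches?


Pattern '[a-z]+' finds one or more lowercase letters.
Text: 'bcb 330 BE dcc 265 CB eccc 330 FB fee 934 BBA baa 401 CAB'
Scanning for matches:
  Match 1: 'bcb'
  Match 2: 'dcc'
  Match 3: 'eccc'
  Match 4: 'fee'
  Match 5: 'baa'
Total matches: 5

5


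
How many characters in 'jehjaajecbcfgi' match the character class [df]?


Character class [df] matches any of: {d, f}
Scanning string 'jehjaajecbcfgi' character by character:
  pos 0: 'j' -> no
  pos 1: 'e' -> no
  pos 2: 'h' -> no
  pos 3: 'j' -> no
  pos 4: 'a' -> no
  pos 5: 'a' -> no
  pos 6: 'j' -> no
  pos 7: 'e' -> no
  pos 8: 'c' -> no
  pos 9: 'b' -> no
  pos 10: 'c' -> no
  pos 11: 'f' -> MATCH
  pos 12: 'g' -> no
  pos 13: 'i' -> no
Total matches: 1

1


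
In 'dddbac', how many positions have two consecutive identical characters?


Looking for consecutive identical characters in 'dddbac':
  pos 0-1: 'd' vs 'd' -> MATCH ('dd')
  pos 1-2: 'd' vs 'd' -> MATCH ('dd')
  pos 2-3: 'd' vs 'b' -> different
  pos 3-4: 'b' vs 'a' -> different
  pos 4-5: 'a' vs 'c' -> different
Consecutive identical pairs: ['dd', 'dd']
Count: 2

2


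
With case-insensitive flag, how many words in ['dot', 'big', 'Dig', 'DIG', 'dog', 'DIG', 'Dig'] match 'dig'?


Case-insensitive matching: compare each word's lowercase form to 'dig'.
  'dot' -> lower='dot' -> no
  'big' -> lower='big' -> no
  'Dig' -> lower='dig' -> MATCH
  'DIG' -> lower='dig' -> MATCH
  'dog' -> lower='dog' -> no
  'DIG' -> lower='dig' -> MATCH
  'Dig' -> lower='dig' -> MATCH
Matches: ['Dig', 'DIG', 'DIG', 'Dig']
Count: 4

4


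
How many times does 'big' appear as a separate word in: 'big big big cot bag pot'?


Scanning each word for exact match 'big':
  Word 1: 'big' -> MATCH
  Word 2: 'big' -> MATCH
  Word 3: 'big' -> MATCH
  Word 4: 'cot' -> no
  Word 5: 'bag' -> no
  Word 6: 'pot' -> no
Total matches: 3

3


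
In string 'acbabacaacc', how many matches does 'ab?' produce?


Pattern 'ab?' matches 'a' optionally followed by 'b'.
String: 'acbabacaacc'
Scanning left to right for 'a' then checking next char:
  Match 1: 'a' (a not followed by b)
  Match 2: 'ab' (a followed by b)
  Match 3: 'a' (a not followed by b)
  Match 4: 'a' (a not followed by b)
  Match 5: 'a' (a not followed by b)
Total matches: 5

5


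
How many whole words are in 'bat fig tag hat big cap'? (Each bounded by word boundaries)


Word boundaries (\b) mark the start/end of each word.
Text: 'bat fig tag hat big cap'
Splitting by whitespace:
  Word 1: 'bat'
  Word 2: 'fig'
  Word 3: 'tag'
  Word 4: 'hat'
  Word 5: 'big'
  Word 6: 'cap'
Total whole words: 6

6


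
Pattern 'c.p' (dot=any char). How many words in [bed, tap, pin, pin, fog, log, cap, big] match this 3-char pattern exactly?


Pattern 'c.p' means: starts with 'c', any single char, ends with 'p'.
Checking each word (must be exactly 3 chars):
  'bed' (len=3): no
  'tap' (len=3): no
  'pin' (len=3): no
  'pin' (len=3): no
  'fog' (len=3): no
  'log' (len=3): no
  'cap' (len=3): MATCH
  'big' (len=3): no
Matching words: ['cap']
Total: 1

1


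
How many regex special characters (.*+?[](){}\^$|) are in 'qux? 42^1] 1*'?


Regex special characters are: . * + ? [ ] ( ) { } \ ^ $ |
Scanning 'qux? 42^1] 1*':
  pos 3: '?' -> SPECIAL
  pos 7: '^' -> SPECIAL
  pos 9: ']' -> SPECIAL
  pos 12: '*' -> SPECIAL
Special chars found: ['?', '^', ']', '*']
Total: 4

4


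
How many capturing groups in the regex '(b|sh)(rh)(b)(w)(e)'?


To count capturing groups, count each '(' that starts a group.
Pattern: '(b|sh)(rh)(b)(w)(e)'
Walking through the pattern:
  Position 0: '(' -> group #1
  Position 6: '(' -> group #2
  Position 10: '(' -> group #3
  Position 13: '(' -> group #4
  Position 16: '(' -> group #5
Total capturing groups: 5

5


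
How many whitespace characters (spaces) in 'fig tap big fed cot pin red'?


\s matches whitespace characters (spaces, tabs, etc.).
Text: 'fig tap big fed cot pin red'
This text has 7 words separated by spaces.
Number of spaces = number of words - 1 = 7 - 1 = 6

6


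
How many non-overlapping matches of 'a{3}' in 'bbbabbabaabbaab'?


Pattern 'a{3}' matches exactly 3 consecutive a's (greedy, non-overlapping).
String: 'bbbabbabaabbaab'
Scanning for runs of a's:
  Run at pos 3: 'a' (length 1) -> 0 match(es)
  Run at pos 6: 'a' (length 1) -> 0 match(es)
  Run at pos 8: 'aa' (length 2) -> 0 match(es)
  Run at pos 12: 'aa' (length 2) -> 0 match(es)
Matches found: []
Total: 0

0


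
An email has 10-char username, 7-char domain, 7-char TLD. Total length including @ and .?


An email address has format: username@domain.tld
Username length: 10
'@' character: 1
Domain length: 7
'.' character: 1
TLD length: 7
Total = 10 + 1 + 7 + 1 + 7 = 26

26


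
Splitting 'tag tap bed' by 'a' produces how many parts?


Splitting by 'a' breaks the string at each occurrence of the separator.
Text: 'tag tap bed'
Parts after split:
  Part 1: 't'
  Part 2: 'g t'
  Part 3: 'p bed'
Total parts: 3

3


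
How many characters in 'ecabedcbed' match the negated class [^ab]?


Negated class [^ab] matches any char NOT in {a, b}
Scanning 'ecabedcbed':
  pos 0: 'e' -> MATCH
  pos 1: 'c' -> MATCH
  pos 2: 'a' -> no (excluded)
  pos 3: 'b' -> no (excluded)
  pos 4: 'e' -> MATCH
  pos 5: 'd' -> MATCH
  pos 6: 'c' -> MATCH
  pos 7: 'b' -> no (excluded)
  pos 8: 'e' -> MATCH
  pos 9: 'd' -> MATCH
Total matches: 7

7


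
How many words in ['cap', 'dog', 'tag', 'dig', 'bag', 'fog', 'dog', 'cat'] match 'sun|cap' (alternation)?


Alternation 'sun|cap' matches either 'sun' or 'cap'.
Checking each word:
  'cap' -> MATCH
  'dog' -> no
  'tag' -> no
  'dig' -> no
  'bag' -> no
  'fog' -> no
  'dog' -> no
  'cat' -> no
Matches: ['cap']
Count: 1

1


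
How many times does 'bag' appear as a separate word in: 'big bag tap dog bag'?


Scanning each word for exact match 'bag':
  Word 1: 'big' -> no
  Word 2: 'bag' -> MATCH
  Word 3: 'tap' -> no
  Word 4: 'dog' -> no
  Word 5: 'bag' -> MATCH
Total matches: 2

2


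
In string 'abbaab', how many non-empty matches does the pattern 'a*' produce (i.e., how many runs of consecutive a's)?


Pattern 'a*' matches zero or more a's. We want non-empty runs of consecutive a's.
String: 'abbaab'
Walking through the string to find runs of a's:
  Run 1: positions 0-0 -> 'a'
  Run 2: positions 3-4 -> 'aa'
Non-empty runs found: ['a', 'aa']
Count: 2

2


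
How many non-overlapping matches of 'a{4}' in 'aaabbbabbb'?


Pattern 'a{4}' matches exactly 4 consecutive a's (greedy, non-overlapping).
String: 'aaabbbabbb'
Scanning for runs of a's:
  Run at pos 0: 'aaa' (length 3) -> 0 match(es)
  Run at pos 6: 'a' (length 1) -> 0 match(es)
Matches found: []
Total: 0

0


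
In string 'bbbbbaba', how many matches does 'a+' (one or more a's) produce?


Pattern 'a+' matches one or more consecutive a's.
String: 'bbbbbaba'
Scanning for runs of a:
  Match 1: 'a' (length 1)
  Match 2: 'a' (length 1)
Total matches: 2

2


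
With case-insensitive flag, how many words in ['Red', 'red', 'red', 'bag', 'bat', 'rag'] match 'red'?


Case-insensitive matching: compare each word's lowercase form to 'red'.
  'Red' -> lower='red' -> MATCH
  'red' -> lower='red' -> MATCH
  'red' -> lower='red' -> MATCH
  'bag' -> lower='bag' -> no
  'bat' -> lower='bat' -> no
  'rag' -> lower='rag' -> no
Matches: ['Red', 'red', 'red']
Count: 3

3


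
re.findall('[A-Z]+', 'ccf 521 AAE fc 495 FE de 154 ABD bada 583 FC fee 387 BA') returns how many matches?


Pattern '[A-Z]+' finds one or more uppercase letters.
Text: 'ccf 521 AAE fc 495 FE de 154 ABD bada 583 FC fee 387 BA'
Scanning for matches:
  Match 1: 'AAE'
  Match 2: 'FE'
  Match 3: 'ABD'
  Match 4: 'FC'
  Match 5: 'BA'
Total matches: 5

5


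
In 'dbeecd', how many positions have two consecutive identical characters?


Looking for consecutive identical characters in 'dbeecd':
  pos 0-1: 'd' vs 'b' -> different
  pos 1-2: 'b' vs 'e' -> different
  pos 2-3: 'e' vs 'e' -> MATCH ('ee')
  pos 3-4: 'e' vs 'c' -> different
  pos 4-5: 'c' vs 'd' -> different
Consecutive identical pairs: ['ee']
Count: 1

1


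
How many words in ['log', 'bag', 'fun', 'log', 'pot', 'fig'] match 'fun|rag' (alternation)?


Alternation 'fun|rag' matches either 'fun' or 'rag'.
Checking each word:
  'log' -> no
  'bag' -> no
  'fun' -> MATCH
  'log' -> no
  'pot' -> no
  'fig' -> no
Matches: ['fun']
Count: 1

1


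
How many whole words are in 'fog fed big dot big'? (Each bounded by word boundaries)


Word boundaries (\b) mark the start/end of each word.
Text: 'fog fed big dot big'
Splitting by whitespace:
  Word 1: 'fog'
  Word 2: 'fed'
  Word 3: 'big'
  Word 4: 'dot'
  Word 5: 'big'
Total whole words: 5

5


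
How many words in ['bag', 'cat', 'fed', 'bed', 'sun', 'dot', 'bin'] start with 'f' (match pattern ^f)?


Pattern ^f anchors to start of word. Check which words begin with 'f':
  'bag' -> no
  'cat' -> no
  'fed' -> MATCH (starts with 'f')
  'bed' -> no
  'sun' -> no
  'dot' -> no
  'bin' -> no
Matching words: ['fed']
Count: 1

1


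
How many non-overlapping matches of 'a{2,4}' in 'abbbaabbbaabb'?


Pattern 'a{2,4}' matches between 2 and 4 consecutive a's (greedy).
String: 'abbbaabbbaabb'
Finding runs of a's and applying greedy matching:
  Run at pos 0: 'a' (length 1)
  Run at pos 4: 'aa' (length 2)
  Run at pos 9: 'aa' (length 2)
Matches: ['aa', 'aa']
Count: 2

2


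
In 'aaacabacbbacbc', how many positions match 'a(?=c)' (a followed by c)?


Lookahead 'a(?=c)' matches 'a' only when followed by 'c'.
String: 'aaacabacbbacbc'
Checking each position where char is 'a':
  pos 0: 'a' -> no (next='a')
  pos 1: 'a' -> no (next='a')
  pos 2: 'a' -> MATCH (next='c')
  pos 4: 'a' -> no (next='b')
  pos 6: 'a' -> MATCH (next='c')
  pos 10: 'a' -> MATCH (next='c')
Matching positions: [2, 6, 10]
Count: 3

3


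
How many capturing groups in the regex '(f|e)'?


To count capturing groups, count each '(' that starts a group.
Pattern: '(f|e)'
Walking through the pattern:
  Position 0: '(' -> group #1
Total capturing groups: 1

1


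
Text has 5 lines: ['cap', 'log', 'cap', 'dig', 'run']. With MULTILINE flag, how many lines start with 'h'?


With MULTILINE flag, ^ matches the start of each line.
Lines: ['cap', 'log', 'cap', 'dig', 'run']
Checking which lines start with 'h':
  Line 1: 'cap' -> no
  Line 2: 'log' -> no
  Line 3: 'cap' -> no
  Line 4: 'dig' -> no
  Line 5: 'run' -> no
Matching lines: []
Count: 0

0


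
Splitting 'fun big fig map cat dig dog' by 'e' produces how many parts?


Splitting by 'e' breaks the string at each occurrence of the separator.
Text: 'fun big fig map cat dig dog'
Parts after split:
  Part 1: 'fun big fig map cat dig dog'
Total parts: 1

1


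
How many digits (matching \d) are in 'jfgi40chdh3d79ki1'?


\d matches any digit 0-9.
Scanning 'jfgi40chdh3d79ki1':
  pos 4: '4' -> DIGIT
  pos 5: '0' -> DIGIT
  pos 10: '3' -> DIGIT
  pos 12: '7' -> DIGIT
  pos 13: '9' -> DIGIT
  pos 16: '1' -> DIGIT
Digits found: ['4', '0', '3', '7', '9', '1']
Total: 6

6


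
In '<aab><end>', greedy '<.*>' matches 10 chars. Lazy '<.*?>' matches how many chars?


Greedy '<.*>' tries to match as MUCH as possible.
Lazy '<.*?>' tries to match as LITTLE as possible.

String: '<aab><end>'
Greedy '<.*>' starts at first '<' and extends to the LAST '>': '<aab><end>' (10 chars)
Lazy '<.*?>' starts at first '<' and stops at the FIRST '>': '<aab>' (5 chars)

5


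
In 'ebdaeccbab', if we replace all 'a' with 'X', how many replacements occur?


re.sub('a', 'X', text) replaces every occurrence of 'a' with 'X'.
Text: 'ebdaeccbab'
Scanning for 'a':
  pos 3: 'a' -> replacement #1
  pos 8: 'a' -> replacement #2
Total replacements: 2

2


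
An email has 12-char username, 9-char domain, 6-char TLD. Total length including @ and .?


An email address has format: username@domain.tld
Username length: 12
'@' character: 1
Domain length: 9
'.' character: 1
TLD length: 6
Total = 12 + 1 + 9 + 1 + 6 = 29

29


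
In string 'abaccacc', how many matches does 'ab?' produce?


Pattern 'ab?' matches 'a' optionally followed by 'b'.
String: 'abaccacc'
Scanning left to right for 'a' then checking next char:
  Match 1: 'ab' (a followed by b)
  Match 2: 'a' (a not followed by b)
  Match 3: 'a' (a not followed by b)
Total matches: 3

3


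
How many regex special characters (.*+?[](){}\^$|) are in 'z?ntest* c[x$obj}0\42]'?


Regex special characters are: . * + ? [ ] ( ) { } \ ^ $ |
Scanning 'z?ntest* c[x$obj}0\42]':
  pos 1: '?' -> SPECIAL
  pos 7: '*' -> SPECIAL
  pos 10: '[' -> SPECIAL
  pos 12: '$' -> SPECIAL
  pos 16: '}' -> SPECIAL
  pos 18: '\' -> SPECIAL
  pos 21: ']' -> SPECIAL
Special chars found: ['?', '*', '[', '$', '}', '\\', ']']
Total: 7

7


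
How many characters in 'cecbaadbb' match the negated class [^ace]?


Negated class [^ace] matches any char NOT in {a, c, e}
Scanning 'cecbaadbb':
  pos 0: 'c' -> no (excluded)
  pos 1: 'e' -> no (excluded)
  pos 2: 'c' -> no (excluded)
  pos 3: 'b' -> MATCH
  pos 4: 'a' -> no (excluded)
  pos 5: 'a' -> no (excluded)
  pos 6: 'd' -> MATCH
  pos 7: 'b' -> MATCH
  pos 8: 'b' -> MATCH
Total matches: 4

4


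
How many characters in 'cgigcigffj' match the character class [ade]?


Character class [ade] matches any of: {a, d, e}
Scanning string 'cgigcigffj' character by character:
  pos 0: 'c' -> no
  pos 1: 'g' -> no
  pos 2: 'i' -> no
  pos 3: 'g' -> no
  pos 4: 'c' -> no
  pos 5: 'i' -> no
  pos 6: 'g' -> no
  pos 7: 'f' -> no
  pos 8: 'f' -> no
  pos 9: 'j' -> no
Total matches: 0

0


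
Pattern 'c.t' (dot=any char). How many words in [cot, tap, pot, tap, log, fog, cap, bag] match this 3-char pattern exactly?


Pattern 'c.t' means: starts with 'c', any single char, ends with 't'.
Checking each word (must be exactly 3 chars):
  'cot' (len=3): MATCH
  'tap' (len=3): no
  'pot' (len=3): no
  'tap' (len=3): no
  'log' (len=3): no
  'fog' (len=3): no
  'cap' (len=3): no
  'bag' (len=3): no
Matching words: ['cot']
Total: 1

1


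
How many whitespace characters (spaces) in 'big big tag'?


\s matches whitespace characters (spaces, tabs, etc.).
Text: 'big big tag'
This text has 3 words separated by spaces.
Number of spaces = number of words - 1 = 3 - 1 = 2

2


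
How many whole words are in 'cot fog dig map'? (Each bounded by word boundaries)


Word boundaries (\b) mark the start/end of each word.
Text: 'cot fog dig map'
Splitting by whitespace:
  Word 1: 'cot'
  Word 2: 'fog'
  Word 3: 'dig'
  Word 4: 'map'
Total whole words: 4

4


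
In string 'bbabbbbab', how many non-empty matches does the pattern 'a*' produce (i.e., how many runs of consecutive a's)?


Pattern 'a*' matches zero or more a's. We want non-empty runs of consecutive a's.
String: 'bbabbbbab'
Walking through the string to find runs of a's:
  Run 1: positions 2-2 -> 'a'
  Run 2: positions 7-7 -> 'a'
Non-empty runs found: ['a', 'a']
Count: 2

2


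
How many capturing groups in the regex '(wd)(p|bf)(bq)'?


To count capturing groups, count each '(' that starts a group.
Pattern: '(wd)(p|bf)(bq)'
Walking through the pattern:
  Position 0: '(' -> group #1
  Position 4: '(' -> group #2
  Position 10: '(' -> group #3
Total capturing groups: 3

3


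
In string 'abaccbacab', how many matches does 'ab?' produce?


Pattern 'ab?' matches 'a' optionally followed by 'b'.
String: 'abaccbacab'
Scanning left to right for 'a' then checking next char:
  Match 1: 'ab' (a followed by b)
  Match 2: 'a' (a not followed by b)
  Match 3: 'a' (a not followed by b)
  Match 4: 'ab' (a followed by b)
Total matches: 4

4


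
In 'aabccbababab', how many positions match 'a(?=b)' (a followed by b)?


Lookahead 'a(?=b)' matches 'a' only when followed by 'b'.
String: 'aabccbababab'
Checking each position where char is 'a':
  pos 0: 'a' -> no (next='a')
  pos 1: 'a' -> MATCH (next='b')
  pos 6: 'a' -> MATCH (next='b')
  pos 8: 'a' -> MATCH (next='b')
  pos 10: 'a' -> MATCH (next='b')
Matching positions: [1, 6, 8, 10]
Count: 4

4


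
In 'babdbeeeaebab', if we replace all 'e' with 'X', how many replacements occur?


re.sub('e', 'X', text) replaces every occurrence of 'e' with 'X'.
Text: 'babdbeeeaebab'
Scanning for 'e':
  pos 5: 'e' -> replacement #1
  pos 6: 'e' -> replacement #2
  pos 7: 'e' -> replacement #3
  pos 9: 'e' -> replacement #4
Total replacements: 4

4


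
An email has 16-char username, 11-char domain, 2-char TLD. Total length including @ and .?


An email address has format: username@domain.tld
Username length: 16
'@' character: 1
Domain length: 11
'.' character: 1
TLD length: 2
Total = 16 + 1 + 11 + 1 + 2 = 31

31


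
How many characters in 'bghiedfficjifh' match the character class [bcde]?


Character class [bcde] matches any of: {b, c, d, e}
Scanning string 'bghiedfficjifh' character by character:
  pos 0: 'b' -> MATCH
  pos 1: 'g' -> no
  pos 2: 'h' -> no
  pos 3: 'i' -> no
  pos 4: 'e' -> MATCH
  pos 5: 'd' -> MATCH
  pos 6: 'f' -> no
  pos 7: 'f' -> no
  pos 8: 'i' -> no
  pos 9: 'c' -> MATCH
  pos 10: 'j' -> no
  pos 11: 'i' -> no
  pos 12: 'f' -> no
  pos 13: 'h' -> no
Total matches: 4

4


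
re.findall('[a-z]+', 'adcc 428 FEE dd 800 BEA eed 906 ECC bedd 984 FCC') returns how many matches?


Pattern '[a-z]+' finds one or more lowercase letters.
Text: 'adcc 428 FEE dd 800 BEA eed 906 ECC bedd 984 FCC'
Scanning for matches:
  Match 1: 'adcc'
  Match 2: 'dd'
  Match 3: 'eed'
  Match 4: 'bedd'
Total matches: 4

4


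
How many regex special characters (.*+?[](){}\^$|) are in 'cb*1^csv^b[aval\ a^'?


Regex special characters are: . * + ? [ ] ( ) { } \ ^ $ |
Scanning 'cb*1^csv^b[aval\ a^':
  pos 2: '*' -> SPECIAL
  pos 4: '^' -> SPECIAL
  pos 8: '^' -> SPECIAL
  pos 10: '[' -> SPECIAL
  pos 15: '\' -> SPECIAL
  pos 18: '^' -> SPECIAL
Special chars found: ['*', '^', '^', '[', '\\', '^']
Total: 6

6


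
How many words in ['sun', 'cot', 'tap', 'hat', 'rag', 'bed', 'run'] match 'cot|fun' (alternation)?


Alternation 'cot|fun' matches either 'cot' or 'fun'.
Checking each word:
  'sun' -> no
  'cot' -> MATCH
  'tap' -> no
  'hat' -> no
  'rag' -> no
  'bed' -> no
  'run' -> no
Matches: ['cot']
Count: 1

1


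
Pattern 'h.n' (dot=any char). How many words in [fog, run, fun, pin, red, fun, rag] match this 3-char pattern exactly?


Pattern 'h.n' means: starts with 'h', any single char, ends with 'n'.
Checking each word (must be exactly 3 chars):
  'fog' (len=3): no
  'run' (len=3): no
  'fun' (len=3): no
  'pin' (len=3): no
  'red' (len=3): no
  'fun' (len=3): no
  'rag' (len=3): no
Matching words: []
Total: 0

0


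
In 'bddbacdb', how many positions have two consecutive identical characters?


Looking for consecutive identical characters in 'bddbacdb':
  pos 0-1: 'b' vs 'd' -> different
  pos 1-2: 'd' vs 'd' -> MATCH ('dd')
  pos 2-3: 'd' vs 'b' -> different
  pos 3-4: 'b' vs 'a' -> different
  pos 4-5: 'a' vs 'c' -> different
  pos 5-6: 'c' vs 'd' -> different
  pos 6-7: 'd' vs 'b' -> different
Consecutive identical pairs: ['dd']
Count: 1

1


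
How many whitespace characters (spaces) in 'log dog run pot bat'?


\s matches whitespace characters (spaces, tabs, etc.).
Text: 'log dog run pot bat'
This text has 5 words separated by spaces.
Number of spaces = number of words - 1 = 5 - 1 = 4

4


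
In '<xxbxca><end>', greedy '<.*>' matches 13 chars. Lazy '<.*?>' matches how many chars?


Greedy '<.*>' tries to match as MUCH as possible.
Lazy '<.*?>' tries to match as LITTLE as possible.

String: '<xxbxca><end>'
Greedy '<.*>' starts at first '<' and extends to the LAST '>': '<xxbxca><end>' (13 chars)
Lazy '<.*?>' starts at first '<' and stops at the FIRST '>': '<xxbxca>' (8 chars)

8


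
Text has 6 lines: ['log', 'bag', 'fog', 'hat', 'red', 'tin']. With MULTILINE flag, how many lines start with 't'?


With MULTILINE flag, ^ matches the start of each line.
Lines: ['log', 'bag', 'fog', 'hat', 'red', 'tin']
Checking which lines start with 't':
  Line 1: 'log' -> no
  Line 2: 'bag' -> no
  Line 3: 'fog' -> no
  Line 4: 'hat' -> no
  Line 5: 'red' -> no
  Line 6: 'tin' -> MATCH
Matching lines: ['tin']
Count: 1

1


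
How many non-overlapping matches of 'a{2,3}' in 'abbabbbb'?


Pattern 'a{2,3}' matches between 2 and 3 consecutive a's (greedy).
String: 'abbabbbb'
Finding runs of a's and applying greedy matching:
  Run at pos 0: 'a' (length 1)
  Run at pos 3: 'a' (length 1)
Matches: []
Count: 0

0


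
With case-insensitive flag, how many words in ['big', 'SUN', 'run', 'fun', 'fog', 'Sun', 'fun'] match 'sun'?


Case-insensitive matching: compare each word's lowercase form to 'sun'.
  'big' -> lower='big' -> no
  'SUN' -> lower='sun' -> MATCH
  'run' -> lower='run' -> no
  'fun' -> lower='fun' -> no
  'fog' -> lower='fog' -> no
  'Sun' -> lower='sun' -> MATCH
  'fun' -> lower='fun' -> no
Matches: ['SUN', 'Sun']
Count: 2

2


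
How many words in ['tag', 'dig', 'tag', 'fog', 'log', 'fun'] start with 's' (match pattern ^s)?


Pattern ^s anchors to start of word. Check which words begin with 's':
  'tag' -> no
  'dig' -> no
  'tag' -> no
  'fog' -> no
  'log' -> no
  'fun' -> no
Matching words: []
Count: 0

0


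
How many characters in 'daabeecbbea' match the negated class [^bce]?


Negated class [^bce] matches any char NOT in {b, c, e}
Scanning 'daabeecbbea':
  pos 0: 'd' -> MATCH
  pos 1: 'a' -> MATCH
  pos 2: 'a' -> MATCH
  pos 3: 'b' -> no (excluded)
  pos 4: 'e' -> no (excluded)
  pos 5: 'e' -> no (excluded)
  pos 6: 'c' -> no (excluded)
  pos 7: 'b' -> no (excluded)
  pos 8: 'b' -> no (excluded)
  pos 9: 'e' -> no (excluded)
  pos 10: 'a' -> MATCH
Total matches: 4

4


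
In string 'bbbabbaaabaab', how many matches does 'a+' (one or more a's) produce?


Pattern 'a+' matches one or more consecutive a's.
String: 'bbbabbaaabaab'
Scanning for runs of a:
  Match 1: 'a' (length 1)
  Match 2: 'aaa' (length 3)
  Match 3: 'aa' (length 2)
Total matches: 3

3


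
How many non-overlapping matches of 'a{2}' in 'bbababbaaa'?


Pattern 'a{2}' matches exactly 2 consecutive a's (greedy, non-overlapping).
String: 'bbababbaaa'
Scanning for runs of a's:
  Run at pos 2: 'a' (length 1) -> 0 match(es)
  Run at pos 4: 'a' (length 1) -> 0 match(es)
  Run at pos 7: 'aaa' (length 3) -> 1 match(es)
Matches found: ['aa']
Total: 1

1


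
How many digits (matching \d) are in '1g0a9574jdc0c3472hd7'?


\d matches any digit 0-9.
Scanning '1g0a9574jdc0c3472hd7':
  pos 0: '1' -> DIGIT
  pos 2: '0' -> DIGIT
  pos 4: '9' -> DIGIT
  pos 5: '5' -> DIGIT
  pos 6: '7' -> DIGIT
  pos 7: '4' -> DIGIT
  pos 11: '0' -> DIGIT
  pos 13: '3' -> DIGIT
  pos 14: '4' -> DIGIT
  pos 15: '7' -> DIGIT
  pos 16: '2' -> DIGIT
  pos 19: '7' -> DIGIT
Digits found: ['1', '0', '9', '5', '7', '4', '0', '3', '4', '7', '2', '7']
Total: 12

12


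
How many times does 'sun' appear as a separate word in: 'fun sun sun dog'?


Scanning each word for exact match 'sun':
  Word 1: 'fun' -> no
  Word 2: 'sun' -> MATCH
  Word 3: 'sun' -> MATCH
  Word 4: 'dog' -> no
Total matches: 2

2


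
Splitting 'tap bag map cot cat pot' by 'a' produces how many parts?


Splitting by 'a' breaks the string at each occurrence of the separator.
Text: 'tap bag map cot cat pot'
Parts after split:
  Part 1: 't'
  Part 2: 'p b'
  Part 3: 'g m'
  Part 4: 'p cot c'
  Part 5: 't pot'
Total parts: 5

5


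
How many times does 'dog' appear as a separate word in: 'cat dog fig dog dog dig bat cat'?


Scanning each word for exact match 'dog':
  Word 1: 'cat' -> no
  Word 2: 'dog' -> MATCH
  Word 3: 'fig' -> no
  Word 4: 'dog' -> MATCH
  Word 5: 'dog' -> MATCH
  Word 6: 'dig' -> no
  Word 7: 'bat' -> no
  Word 8: 'cat' -> no
Total matches: 3

3


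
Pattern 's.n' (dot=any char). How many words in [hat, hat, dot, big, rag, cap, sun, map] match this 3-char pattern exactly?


Pattern 's.n' means: starts with 's', any single char, ends with 'n'.
Checking each word (must be exactly 3 chars):
  'hat' (len=3): no
  'hat' (len=3): no
  'dot' (len=3): no
  'big' (len=3): no
  'rag' (len=3): no
  'cap' (len=3): no
  'sun' (len=3): MATCH
  'map' (len=3): no
Matching words: ['sun']
Total: 1

1


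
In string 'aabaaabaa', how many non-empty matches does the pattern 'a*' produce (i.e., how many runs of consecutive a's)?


Pattern 'a*' matches zero or more a's. We want non-empty runs of consecutive a's.
String: 'aabaaabaa'
Walking through the string to find runs of a's:
  Run 1: positions 0-1 -> 'aa'
  Run 2: positions 3-5 -> 'aaa'
  Run 3: positions 7-8 -> 'aa'
Non-empty runs found: ['aa', 'aaa', 'aa']
Count: 3

3


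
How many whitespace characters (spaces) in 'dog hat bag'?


\s matches whitespace characters (spaces, tabs, etc.).
Text: 'dog hat bag'
This text has 3 words separated by spaces.
Number of spaces = number of words - 1 = 3 - 1 = 2

2


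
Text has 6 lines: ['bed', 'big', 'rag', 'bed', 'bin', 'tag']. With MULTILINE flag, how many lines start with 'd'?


With MULTILINE flag, ^ matches the start of each line.
Lines: ['bed', 'big', 'rag', 'bed', 'bin', 'tag']
Checking which lines start with 'd':
  Line 1: 'bed' -> no
  Line 2: 'big' -> no
  Line 3: 'rag' -> no
  Line 4: 'bed' -> no
  Line 5: 'bin' -> no
  Line 6: 'tag' -> no
Matching lines: []
Count: 0

0


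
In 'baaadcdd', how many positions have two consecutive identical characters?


Looking for consecutive identical characters in 'baaadcdd':
  pos 0-1: 'b' vs 'a' -> different
  pos 1-2: 'a' vs 'a' -> MATCH ('aa')
  pos 2-3: 'a' vs 'a' -> MATCH ('aa')
  pos 3-4: 'a' vs 'd' -> different
  pos 4-5: 'd' vs 'c' -> different
  pos 5-6: 'c' vs 'd' -> different
  pos 6-7: 'd' vs 'd' -> MATCH ('dd')
Consecutive identical pairs: ['aa', 'aa', 'dd']
Count: 3

3


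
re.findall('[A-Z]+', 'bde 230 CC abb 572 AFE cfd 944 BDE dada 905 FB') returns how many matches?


Pattern '[A-Z]+' finds one or more uppercase letters.
Text: 'bde 230 CC abb 572 AFE cfd 944 BDE dada 905 FB'
Scanning for matches:
  Match 1: 'CC'
  Match 2: 'AFE'
  Match 3: 'BDE'
  Match 4: 'FB'
Total matches: 4

4


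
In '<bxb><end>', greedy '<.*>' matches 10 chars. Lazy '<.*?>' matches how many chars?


Greedy '<.*>' tries to match as MUCH as possible.
Lazy '<.*?>' tries to match as LITTLE as possible.

String: '<bxb><end>'
Greedy '<.*>' starts at first '<' and extends to the LAST '>': '<bxb><end>' (10 chars)
Lazy '<.*?>' starts at first '<' and stops at the FIRST '>': '<bxb>' (5 chars)

5


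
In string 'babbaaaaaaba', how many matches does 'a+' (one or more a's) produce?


Pattern 'a+' matches one or more consecutive a's.
String: 'babbaaaaaaba'
Scanning for runs of a:
  Match 1: 'a' (length 1)
  Match 2: 'aaaaaa' (length 6)
  Match 3: 'a' (length 1)
Total matches: 3

3


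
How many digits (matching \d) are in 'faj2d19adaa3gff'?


\d matches any digit 0-9.
Scanning 'faj2d19adaa3gff':
  pos 3: '2' -> DIGIT
  pos 5: '1' -> DIGIT
  pos 6: '9' -> DIGIT
  pos 11: '3' -> DIGIT
Digits found: ['2', '1', '9', '3']
Total: 4

4


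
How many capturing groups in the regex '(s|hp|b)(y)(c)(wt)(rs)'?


To count capturing groups, count each '(' that starts a group.
Pattern: '(s|hp|b)(y)(c)(wt)(rs)'
Walking through the pattern:
  Position 0: '(' -> group #1
  Position 8: '(' -> group #2
  Position 11: '(' -> group #3
  Position 14: '(' -> group #4
  Position 18: '(' -> group #5
Total capturing groups: 5

5


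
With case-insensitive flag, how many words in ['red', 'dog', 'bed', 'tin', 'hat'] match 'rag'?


Case-insensitive matching: compare each word's lowercase form to 'rag'.
  'red' -> lower='red' -> no
  'dog' -> lower='dog' -> no
  'bed' -> lower='bed' -> no
  'tin' -> lower='tin' -> no
  'hat' -> lower='hat' -> no
Matches: []
Count: 0

0


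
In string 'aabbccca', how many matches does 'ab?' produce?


Pattern 'ab?' matches 'a' optionally followed by 'b'.
String: 'aabbccca'
Scanning left to right for 'a' then checking next char:
  Match 1: 'a' (a not followed by b)
  Match 2: 'ab' (a followed by b)
  Match 3: 'a' (a not followed by b)
Total matches: 3

3


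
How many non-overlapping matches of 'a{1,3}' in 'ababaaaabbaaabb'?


Pattern 'a{1,3}' matches between 1 and 3 consecutive a's (greedy).
String: 'ababaaaabbaaabb'
Finding runs of a's and applying greedy matching:
  Run at pos 0: 'a' (length 1)
  Run at pos 2: 'a' (length 1)
  Run at pos 4: 'aaaa' (length 4)
  Run at pos 10: 'aaa' (length 3)
Matches: ['a', 'a', 'aaa', 'a', 'aaa']
Count: 5

5


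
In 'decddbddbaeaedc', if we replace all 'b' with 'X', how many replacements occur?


re.sub('b', 'X', text) replaces every occurrence of 'b' with 'X'.
Text: 'decddbddbaeaedc'
Scanning for 'b':
  pos 5: 'b' -> replacement #1
  pos 8: 'b' -> replacement #2
Total replacements: 2

2


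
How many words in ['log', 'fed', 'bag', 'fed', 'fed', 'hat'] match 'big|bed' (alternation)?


Alternation 'big|bed' matches either 'big' or 'bed'.
Checking each word:
  'log' -> no
  'fed' -> no
  'bag' -> no
  'fed' -> no
  'fed' -> no
  'hat' -> no
Matches: []
Count: 0

0


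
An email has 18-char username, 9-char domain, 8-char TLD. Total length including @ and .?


An email address has format: username@domain.tld
Username length: 18
'@' character: 1
Domain length: 9
'.' character: 1
TLD length: 8
Total = 18 + 1 + 9 + 1 + 8 = 37

37


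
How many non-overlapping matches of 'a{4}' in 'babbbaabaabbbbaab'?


Pattern 'a{4}' matches exactly 4 consecutive a's (greedy, non-overlapping).
String: 'babbbaabaabbbbaab'
Scanning for runs of a's:
  Run at pos 1: 'a' (length 1) -> 0 match(es)
  Run at pos 5: 'aa' (length 2) -> 0 match(es)
  Run at pos 8: 'aa' (length 2) -> 0 match(es)
  Run at pos 14: 'aa' (length 2) -> 0 match(es)
Matches found: []
Total: 0

0


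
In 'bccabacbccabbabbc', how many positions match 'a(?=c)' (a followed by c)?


Lookahead 'a(?=c)' matches 'a' only when followed by 'c'.
String: 'bccabacbccabbabbc'
Checking each position where char is 'a':
  pos 3: 'a' -> no (next='b')
  pos 5: 'a' -> MATCH (next='c')
  pos 10: 'a' -> no (next='b')
  pos 13: 'a' -> no (next='b')
Matching positions: [5]
Count: 1

1


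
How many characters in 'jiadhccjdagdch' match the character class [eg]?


Character class [eg] matches any of: {e, g}
Scanning string 'jiadhccjdagdch' character by character:
  pos 0: 'j' -> no
  pos 1: 'i' -> no
  pos 2: 'a' -> no
  pos 3: 'd' -> no
  pos 4: 'h' -> no
  pos 5: 'c' -> no
  pos 6: 'c' -> no
  pos 7: 'j' -> no
  pos 8: 'd' -> no
  pos 9: 'a' -> no
  pos 10: 'g' -> MATCH
  pos 11: 'd' -> no
  pos 12: 'c' -> no
  pos 13: 'h' -> no
Total matches: 1

1


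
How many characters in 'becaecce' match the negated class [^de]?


Negated class [^de] matches any char NOT in {d, e}
Scanning 'becaecce':
  pos 0: 'b' -> MATCH
  pos 1: 'e' -> no (excluded)
  pos 2: 'c' -> MATCH
  pos 3: 'a' -> MATCH
  pos 4: 'e' -> no (excluded)
  pos 5: 'c' -> MATCH
  pos 6: 'c' -> MATCH
  pos 7: 'e' -> no (excluded)
Total matches: 5

5


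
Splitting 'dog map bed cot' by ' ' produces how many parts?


Splitting by ' ' breaks the string at each occurrence of the separator.
Text: 'dog map bed cot'
Parts after split:
  Part 1: 'dog'
  Part 2: 'map'
  Part 3: 'bed'
  Part 4: 'cot'
Total parts: 4

4


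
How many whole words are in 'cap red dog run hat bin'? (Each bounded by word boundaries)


Word boundaries (\b) mark the start/end of each word.
Text: 'cap red dog run hat bin'
Splitting by whitespace:
  Word 1: 'cap'
  Word 2: 'red'
  Word 3: 'dog'
  Word 4: 'run'
  Word 5: 'hat'
  Word 6: 'bin'
Total whole words: 6

6


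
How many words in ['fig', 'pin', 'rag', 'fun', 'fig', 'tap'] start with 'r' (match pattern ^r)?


Pattern ^r anchors to start of word. Check which words begin with 'r':
  'fig' -> no
  'pin' -> no
  'rag' -> MATCH (starts with 'r')
  'fun' -> no
  'fig' -> no
  'tap' -> no
Matching words: ['rag']
Count: 1

1


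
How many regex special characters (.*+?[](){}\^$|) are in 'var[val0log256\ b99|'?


Regex special characters are: . * + ? [ ] ( ) { } \ ^ $ |
Scanning 'var[val0log256\ b99|':
  pos 3: '[' -> SPECIAL
  pos 14: '\' -> SPECIAL
  pos 19: '|' -> SPECIAL
Special chars found: ['[', '\\', '|']
Total: 3

3


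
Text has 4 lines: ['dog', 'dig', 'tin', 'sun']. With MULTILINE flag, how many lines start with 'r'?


With MULTILINE flag, ^ matches the start of each line.
Lines: ['dog', 'dig', 'tin', 'sun']
Checking which lines start with 'r':
  Line 1: 'dog' -> no
  Line 2: 'dig' -> no
  Line 3: 'tin' -> no
  Line 4: 'sun' -> no
Matching lines: []
Count: 0

0


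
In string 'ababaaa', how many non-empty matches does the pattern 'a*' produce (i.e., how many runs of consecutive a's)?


Pattern 'a*' matches zero or more a's. We want non-empty runs of consecutive a's.
String: 'ababaaa'
Walking through the string to find runs of a's:
  Run 1: positions 0-0 -> 'a'
  Run 2: positions 2-2 -> 'a'
  Run 3: positions 4-6 -> 'aaa'
Non-empty runs found: ['a', 'a', 'aaa']
Count: 3

3


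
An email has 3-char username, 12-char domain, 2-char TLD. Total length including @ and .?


An email address has format: username@domain.tld
Username length: 3
'@' character: 1
Domain length: 12
'.' character: 1
TLD length: 2
Total = 3 + 1 + 12 + 1 + 2 = 19

19


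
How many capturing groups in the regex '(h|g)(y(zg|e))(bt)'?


To count capturing groups, count each '(' that starts a group.
Pattern: '(h|g)(y(zg|e))(bt)'
Walking through the pattern:
  Position 0: '(' -> group #1
  Position 5: '(' -> group #2
  Position 7: '(' -> group #3
  Position 14: '(' -> group #4
Total capturing groups: 4

4


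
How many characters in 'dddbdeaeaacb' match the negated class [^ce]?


Negated class [^ce] matches any char NOT in {c, e}
Scanning 'dddbdeaeaacb':
  pos 0: 'd' -> MATCH
  pos 1: 'd' -> MATCH
  pos 2: 'd' -> MATCH
  pos 3: 'b' -> MATCH
  pos 4: 'd' -> MATCH
  pos 5: 'e' -> no (excluded)
  pos 6: 'a' -> MATCH
  pos 7: 'e' -> no (excluded)
  pos 8: 'a' -> MATCH
  pos 9: 'a' -> MATCH
  pos 10: 'c' -> no (excluded)
  pos 11: 'b' -> MATCH
Total matches: 9

9


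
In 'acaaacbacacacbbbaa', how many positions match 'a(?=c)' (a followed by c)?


Lookahead 'a(?=c)' matches 'a' only when followed by 'c'.
String: 'acaaacbacacacbbbaa'
Checking each position where char is 'a':
  pos 0: 'a' -> MATCH (next='c')
  pos 2: 'a' -> no (next='a')
  pos 3: 'a' -> no (next='a')
  pos 4: 'a' -> MATCH (next='c')
  pos 7: 'a' -> MATCH (next='c')
  pos 9: 'a' -> MATCH (next='c')
  pos 11: 'a' -> MATCH (next='c')
  pos 16: 'a' -> no (next='a')
Matching positions: [0, 4, 7, 9, 11]
Count: 5

5


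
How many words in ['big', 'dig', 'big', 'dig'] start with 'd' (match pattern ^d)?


Pattern ^d anchors to start of word. Check which words begin with 'd':
  'big' -> no
  'dig' -> MATCH (starts with 'd')
  'big' -> no
  'dig' -> MATCH (starts with 'd')
Matching words: ['dig', 'dig']
Count: 2

2


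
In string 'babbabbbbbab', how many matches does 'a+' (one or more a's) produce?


Pattern 'a+' matches one or more consecutive a's.
String: 'babbabbbbbab'
Scanning for runs of a:
  Match 1: 'a' (length 1)
  Match 2: 'a' (length 1)
  Match 3: 'a' (length 1)
Total matches: 3

3


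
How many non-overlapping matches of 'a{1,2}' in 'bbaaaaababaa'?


Pattern 'a{1,2}' matches between 1 and 2 consecutive a's (greedy).
String: 'bbaaaaababaa'
Finding runs of a's and applying greedy matching:
  Run at pos 2: 'aaaaa' (length 5)
  Run at pos 8: 'a' (length 1)
  Run at pos 10: 'aa' (length 2)
Matches: ['aa', 'aa', 'a', 'a', 'aa']
Count: 5

5


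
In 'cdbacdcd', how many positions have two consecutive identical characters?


Looking for consecutive identical characters in 'cdbacdcd':
  pos 0-1: 'c' vs 'd' -> different
  pos 1-2: 'd' vs 'b' -> different
  pos 2-3: 'b' vs 'a' -> different
  pos 3-4: 'a' vs 'c' -> different
  pos 4-5: 'c' vs 'd' -> different
  pos 5-6: 'd' vs 'c' -> different
  pos 6-7: 'c' vs 'd' -> different
Consecutive identical pairs: []
Count: 0

0


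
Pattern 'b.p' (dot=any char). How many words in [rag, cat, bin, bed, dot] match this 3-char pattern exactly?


Pattern 'b.p' means: starts with 'b', any single char, ends with 'p'.
Checking each word (must be exactly 3 chars):
  'rag' (len=3): no
  'cat' (len=3): no
  'bin' (len=3): no
  'bed' (len=3): no
  'dot' (len=3): no
Matching words: []
Total: 0

0


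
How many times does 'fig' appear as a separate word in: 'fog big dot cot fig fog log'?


Scanning each word for exact match 'fig':
  Word 1: 'fog' -> no
  Word 2: 'big' -> no
  Word 3: 'dot' -> no
  Word 4: 'cot' -> no
  Word 5: 'fig' -> MATCH
  Word 6: 'fog' -> no
  Word 7: 'log' -> no
Total matches: 1

1


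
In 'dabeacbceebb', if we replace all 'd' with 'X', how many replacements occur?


re.sub('d', 'X', text) replaces every occurrence of 'd' with 'X'.
Text: 'dabeacbceebb'
Scanning for 'd':
  pos 0: 'd' -> replacement #1
Total replacements: 1

1


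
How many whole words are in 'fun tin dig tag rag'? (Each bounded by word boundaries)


Word boundaries (\b) mark the start/end of each word.
Text: 'fun tin dig tag rag'
Splitting by whitespace:
  Word 1: 'fun'
  Word 2: 'tin'
  Word 3: 'dig'
  Word 4: 'tag'
  Word 5: 'rag'
Total whole words: 5

5


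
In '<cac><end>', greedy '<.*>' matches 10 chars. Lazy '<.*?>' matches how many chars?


Greedy '<.*>' tries to match as MUCH as possible.
Lazy '<.*?>' tries to match as LITTLE as possible.

String: '<cac><end>'
Greedy '<.*>' starts at first '<' and extends to the LAST '>': '<cac><end>' (10 chars)
Lazy '<.*?>' starts at first '<' and stops at the FIRST '>': '<cac>' (5 chars)

5


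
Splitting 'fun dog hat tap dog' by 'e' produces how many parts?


Splitting by 'e' breaks the string at each occurrence of the separator.
Text: 'fun dog hat tap dog'
Parts after split:
  Part 1: 'fun dog hat tap dog'
Total parts: 1

1
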